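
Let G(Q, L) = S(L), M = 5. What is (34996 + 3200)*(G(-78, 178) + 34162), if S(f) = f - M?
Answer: 1311459660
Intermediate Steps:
S(f) = -5 + f (S(f) = f - 1*5 = f - 5 = -5 + f)
G(Q, L) = -5 + L
(34996 + 3200)*(G(-78, 178) + 34162) = (34996 + 3200)*((-5 + 178) + 34162) = 38196*(173 + 34162) = 38196*34335 = 1311459660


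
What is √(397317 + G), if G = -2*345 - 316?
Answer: √396311 ≈ 629.53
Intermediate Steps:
G = -1006 (G = -690 - 316 = -1006)
√(397317 + G) = √(397317 - 1006) = √396311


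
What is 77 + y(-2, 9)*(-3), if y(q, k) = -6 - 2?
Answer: 101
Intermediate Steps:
y(q, k) = -8
77 + y(-2, 9)*(-3) = 77 - 8*(-3) = 77 + 24 = 101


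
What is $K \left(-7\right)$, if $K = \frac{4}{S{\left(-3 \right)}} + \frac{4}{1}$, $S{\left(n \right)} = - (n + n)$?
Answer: $- \frac{98}{3} \approx -32.667$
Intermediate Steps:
$S{\left(n \right)} = - 2 n$
$K = \frac{14}{3}$ ($K = \frac{4}{\left(-2\right) \left(-3\right)} + \frac{4}{1} = \frac{4}{6} + 4 \cdot 1 = 4 \cdot \frac{1}{6} + 4 = \frac{2}{3} + 4 = \frac{14}{3} \approx 4.6667$)
$K \left(-7\right) = \frac{14}{3} \left(-7\right) = - \frac{98}{3}$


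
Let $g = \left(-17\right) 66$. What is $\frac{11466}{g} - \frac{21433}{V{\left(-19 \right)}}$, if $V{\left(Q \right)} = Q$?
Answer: $\frac{3971662}{3553} \approx 1117.8$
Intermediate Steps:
$g = -1122$
$\frac{11466}{g} - \frac{21433}{V{\left(-19 \right)}} = \frac{11466}{-1122} - \frac{21433}{-19} = 11466 \left(- \frac{1}{1122}\right) - - \frac{21433}{19} = - \frac{1911}{187} + \frac{21433}{19} = \frac{3971662}{3553}$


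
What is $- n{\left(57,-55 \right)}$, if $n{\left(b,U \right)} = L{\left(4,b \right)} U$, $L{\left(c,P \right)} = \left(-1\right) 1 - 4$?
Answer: $-275$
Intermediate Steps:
$L{\left(c,P \right)} = -5$ ($L{\left(c,P \right)} = -1 - 4 = -5$)
$n{\left(b,U \right)} = - 5 U$
$- n{\left(57,-55 \right)} = - \left(-5\right) \left(-55\right) = \left(-1\right) 275 = -275$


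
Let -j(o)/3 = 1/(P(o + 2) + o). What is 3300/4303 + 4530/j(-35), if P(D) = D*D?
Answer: -6848393320/4303 ≈ -1.5915e+6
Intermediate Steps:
P(D) = D²
j(o) = -3/(o + (2 + o)²) (j(o) = -3/((o + 2)² + o) = -3/((2 + o)² + o) = -3/(o + (2 + o)²))
3300/4303 + 4530/j(-35) = 3300/4303 + 4530/((-3/(-35 + (2 - 35)²))) = 3300*(1/4303) + 4530/((-3/(-35 + (-33)²))) = 3300/4303 + 4530/((-3/(-35 + 1089))) = 3300/4303 + 4530/((-3/1054)) = 3300/4303 + 4530/((-3*1/1054)) = 3300/4303 + 4530/(-3/1054) = 3300/4303 + 4530*(-1054/3) = 3300/4303 - 1591540 = -6848393320/4303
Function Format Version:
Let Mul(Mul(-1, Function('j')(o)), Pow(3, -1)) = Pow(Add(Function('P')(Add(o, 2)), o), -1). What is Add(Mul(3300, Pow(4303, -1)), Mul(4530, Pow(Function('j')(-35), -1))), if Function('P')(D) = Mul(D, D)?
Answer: Rational(-6848393320, 4303) ≈ -1.5915e+6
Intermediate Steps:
Function('P')(D) = Pow(D, 2)
Function('j')(o) = Mul(-3, Pow(Add(o, Pow(Add(2, o), 2)), -1)) (Function('j')(o) = Mul(-3, Pow(Add(Pow(Add(o, 2), 2), o), -1)) = Mul(-3, Pow(Add(Pow(Add(2, o), 2), o), -1)) = Mul(-3, Pow(Add(o, Pow(Add(2, o), 2)), -1)))
Add(Mul(3300, Pow(4303, -1)), Mul(4530, Pow(Function('j')(-35), -1))) = Add(Mul(3300, Pow(4303, -1)), Mul(4530, Pow(Mul(-3, Pow(Add(-35, Pow(Add(2, -35), 2)), -1)), -1))) = Add(Mul(3300, Rational(1, 4303)), Mul(4530, Pow(Mul(-3, Pow(Add(-35, Pow(-33, 2)), -1)), -1))) = Add(Rational(3300, 4303), Mul(4530, Pow(Mul(-3, Pow(Add(-35, 1089), -1)), -1))) = Add(Rational(3300, 4303), Mul(4530, Pow(Mul(-3, Pow(1054, -1)), -1))) = Add(Rational(3300, 4303), Mul(4530, Pow(Mul(-3, Rational(1, 1054)), -1))) = Add(Rational(3300, 4303), Mul(4530, Pow(Rational(-3, 1054), -1))) = Add(Rational(3300, 4303), Mul(4530, Rational(-1054, 3))) = Add(Rational(3300, 4303), -1591540) = Rational(-6848393320, 4303)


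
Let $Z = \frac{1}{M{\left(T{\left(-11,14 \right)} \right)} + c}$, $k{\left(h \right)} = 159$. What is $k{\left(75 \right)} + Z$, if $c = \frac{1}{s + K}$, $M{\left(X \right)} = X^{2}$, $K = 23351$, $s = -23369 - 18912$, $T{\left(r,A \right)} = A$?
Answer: $\frac{589953291}{3710279} \approx 159.01$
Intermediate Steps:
$s = -42281$
$c = - \frac{1}{18930}$ ($c = \frac{1}{-42281 + 23351} = \frac{1}{-18930} = - \frac{1}{18930} \approx -5.2826 \cdot 10^{-5}$)
$Z = \frac{18930}{3710279}$ ($Z = \frac{1}{14^{2} - \frac{1}{18930}} = \frac{1}{196 - \frac{1}{18930}} = \frac{1}{\frac{3710279}{18930}} = \frac{18930}{3710279} \approx 0.005102$)
$k{\left(75 \right)} + Z = 159 + \frac{18930}{3710279} = \frac{589953291}{3710279}$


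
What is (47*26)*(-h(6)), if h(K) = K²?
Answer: -43992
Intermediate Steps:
(47*26)*(-h(6)) = (47*26)*(-1*6²) = 1222*(-1*36) = 1222*(-36) = -43992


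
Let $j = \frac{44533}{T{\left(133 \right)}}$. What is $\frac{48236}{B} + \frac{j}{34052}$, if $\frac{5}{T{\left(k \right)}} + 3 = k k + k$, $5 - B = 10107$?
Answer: $\frac{4004031514197}{859983260} \approx 4655.9$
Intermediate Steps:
$B = -10102$ ($B = 5 - 10107 = -10102$)
$T{\left(k \right)} = \frac{5}{-3 + k + k^{2}}$ ($T{\left(k \right)} = \frac{5}{-3 + \left(k k + k\right)} = \frac{5}{-3 + \left(k^{2} + k\right)} = \frac{5}{-3 + \left(k + k^{2}\right)} = \frac{5}{-3 + k + k^{2}}$)
$j = \frac{793533527}{5}$ ($j = \frac{44533}{5 \frac{1}{-3 + 133 + 133^{2}}} = \frac{44533}{5 \frac{1}{-3 + 133 + 17689}} = \frac{44533}{5 \cdot \frac{1}{17819}} = \frac{44533}{\frac{5}{17819}} = 44533 \cdot \frac{17819}{5} = \frac{793533527}{5} \approx 1.5871 \cdot 10^{8}$)
$\frac{48236}{B} + \frac{j}{34052} = \frac{48236}{-10102} + \frac{793533527}{5 \cdot 34052} = 48236 \left(- \frac{1}{10102}\right) + \frac{793533527}{5} \cdot \frac{1}{34052} = - \frac{24118}{5051} + \frac{793533527}{170260} = \frac{4004031514197}{859983260}$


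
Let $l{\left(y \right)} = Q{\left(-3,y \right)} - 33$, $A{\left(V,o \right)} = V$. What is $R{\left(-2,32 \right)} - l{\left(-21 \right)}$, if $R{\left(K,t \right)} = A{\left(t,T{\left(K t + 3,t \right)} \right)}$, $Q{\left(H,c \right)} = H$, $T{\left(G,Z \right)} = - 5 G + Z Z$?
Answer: $68$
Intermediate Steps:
$T{\left(G,Z \right)} = Z^{2} - 5 G$ ($T{\left(G,Z \right)} = - 5 G + Z^{2} = Z^{2} - 5 G$)
$l{\left(y \right)} = -36$ ($l{\left(y \right)} = -3 - 33 = -36$)
$R{\left(K,t \right)} = t$
$R{\left(-2,32 \right)} - l{\left(-21 \right)} = 32 - -36 = 32 + 36 = 68$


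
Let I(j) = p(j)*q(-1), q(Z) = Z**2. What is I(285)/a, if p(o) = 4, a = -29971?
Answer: -4/29971 ≈ -0.00013346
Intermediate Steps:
I(j) = 4 (I(j) = 4*(-1)**2 = 4*1 = 4)
I(285)/a = 4/(-29971) = 4*(-1/29971) = -4/29971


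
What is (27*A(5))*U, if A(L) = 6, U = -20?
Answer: -3240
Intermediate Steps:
(27*A(5))*U = (27*6)*(-20) = 162*(-20) = -3240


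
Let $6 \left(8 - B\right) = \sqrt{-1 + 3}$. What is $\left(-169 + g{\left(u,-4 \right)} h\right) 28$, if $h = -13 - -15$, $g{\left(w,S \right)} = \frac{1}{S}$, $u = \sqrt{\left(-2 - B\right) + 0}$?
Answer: $-4746$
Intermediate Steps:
$B = 8 - \frac{\sqrt{2}}{6}$ ($B = 8 - \frac{\sqrt{-1 + 3}}{6} = 8 - \frac{\sqrt{2}}{6} \approx 7.7643$)
$u = \sqrt{-10 + \frac{\sqrt{2}}{6}}$ ($u = \sqrt{\left(-2 - \left(8 - \frac{\sqrt{2}}{6}\right)\right) + 0} = \sqrt{\left(-10 + \frac{\sqrt{2}}{6}\right) + 0} = \sqrt{-10 + \frac{\sqrt{2}}{6}} \approx 3.1248 i$)
$h = 2$ ($h = -13 + 15 = 2$)
$\left(-169 + g{\left(u,-4 \right)} h\right) 28 = \left(-169 + \frac{1}{-4} \cdot 2\right) 28 = \left(-169 - \frac{1}{2}\right) 28 = \left(- \frac{339}{2}\right) 28 = -4746$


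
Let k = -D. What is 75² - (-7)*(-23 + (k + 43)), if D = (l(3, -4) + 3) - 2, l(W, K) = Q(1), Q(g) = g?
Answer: 5751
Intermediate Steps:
l(W, K) = 1
D = 2 (D = (1 + 3) - 2 = 4 - 2 = 2)
k = -2 (k = -1*2 = -2)
75² - (-7)*(-23 + (k + 43)) = 75² - (-7)*(-23 + (-2 + 43)) = 5625 - (-7)*(-23 + 41) = 5625 - (-7)*18 = 5625 - 1*(-126) = 5625 + 126 = 5751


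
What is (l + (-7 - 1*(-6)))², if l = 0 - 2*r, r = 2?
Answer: 25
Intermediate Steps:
l = -4 (l = 0 - 2*2 = 0 - 4 = -4)
(l + (-7 - 1*(-6)))² = (-4 + (-7 - 1*(-6)))² = (-4 + (-7 + 6))² = (-4 - 1)² = (-5)² = 25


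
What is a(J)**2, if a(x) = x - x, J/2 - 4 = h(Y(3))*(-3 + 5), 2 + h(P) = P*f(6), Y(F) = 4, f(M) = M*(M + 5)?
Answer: 0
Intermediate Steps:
f(M) = M*(5 + M)
h(P) = -2 + 66*P (h(P) = -2 + P*(6*(5 + 6)) = -2 + P*(6*11) = -2 + P*66 = -2 + 66*P)
J = 1056 (J = 8 + 2*((-2 + 66*4)*(-3 + 5)) = 8 + 2*((-2 + 264)*2) = 8 + 2*(262*2) = 8 + 2*524 = 8 + 1048 = 1056)
a(x) = 0
a(J)**2 = 0**2 = 0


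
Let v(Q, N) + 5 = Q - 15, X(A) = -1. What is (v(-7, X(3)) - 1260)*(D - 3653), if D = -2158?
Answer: 7478757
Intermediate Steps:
v(Q, N) = -20 + Q (v(Q, N) = -5 + (Q - 15) = -5 + (-15 + Q) = -20 + Q)
(v(-7, X(3)) - 1260)*(D - 3653) = ((-20 - 7) - 1260)*(-2158 - 3653) = (-27 - 1260)*(-5811) = -1287*(-5811) = 7478757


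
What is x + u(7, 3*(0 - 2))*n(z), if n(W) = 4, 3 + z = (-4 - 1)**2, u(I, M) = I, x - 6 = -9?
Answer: 25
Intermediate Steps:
x = -3 (x = 6 - 9 = -3)
z = 22 (z = -3 + (-4 - 1)**2 = -3 + (-5)**2 = -3 + 25 = 22)
x + u(7, 3*(0 - 2))*n(z) = -3 + 7*4 = -3 + 28 = 25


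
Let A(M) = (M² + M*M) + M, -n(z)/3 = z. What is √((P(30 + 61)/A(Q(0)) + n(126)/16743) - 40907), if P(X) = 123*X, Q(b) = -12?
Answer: I*√2693436958213735/256726 ≈ 202.15*I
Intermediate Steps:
n(z) = -3*z
A(M) = M + 2*M² (A(M) = (M² + M²) + M = 2*M² + M = M + 2*M²)
√((P(30 + 61)/A(Q(0)) + n(126)/16743) - 40907) = √(((123*(30 + 61))/((-12*(1 + 2*(-12)))) - 3*126/16743) - 40907) = √(((123*91)/((-12*(1 - 24))) - 378*1/16743) - 40907) = √((11193/((-12*(-23))) - 126/5581) - 40907) = √((11193/276 - 126/5581) - 40907) = √((11193*(1/276) - 126/5581) - 40907) = √((3731/92 - 126/5581) - 40907) = √(20811119/513452 - 40907) = √(-20982969845/513452) = I*√2693436958213735/256726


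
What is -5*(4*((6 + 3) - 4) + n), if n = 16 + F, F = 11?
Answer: -235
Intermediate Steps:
n = 27 (n = 16 + 11 = 27)
-5*(4*((6 + 3) - 4) + n) = -5*(4*((6 + 3) - 4) + 27) = -5*(4*(9 - 4) + 27) = -5*(4*5 + 27) = -5*(20 + 27) = -5*47 = -235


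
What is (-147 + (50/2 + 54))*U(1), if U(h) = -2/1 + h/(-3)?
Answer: 476/3 ≈ 158.67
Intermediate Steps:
U(h) = -2 - h/3 (U(h) = -2*1 + h*(-1/3) = -2 - h/3)
(-147 + (50/2 + 54))*U(1) = (-147 + (50/2 + 54))*(-2 - 1/3*1) = (-147 + (50*(1/2) + 54))*(-2 - 1/3) = (-147 + (25 + 54))*(-7/3) = (-147 + 79)*(-7/3) = -68*(-7/3) = 476/3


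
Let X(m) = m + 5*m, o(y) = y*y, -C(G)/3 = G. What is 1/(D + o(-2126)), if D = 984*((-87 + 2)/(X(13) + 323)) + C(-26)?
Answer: 401/1812417914 ≈ 2.2125e-7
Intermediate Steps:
C(G) = -3*G
o(y) = y²
X(m) = 6*m
D = -52362/401 (D = 984*((-87 + 2)/(6*13 + 323)) - 3*(-26) = 984*(-85/(78 + 323)) + 78 = 984*(-85/401) + 78 = -83640/401 + 78 = -52362/401 ≈ -130.58)
1/(D + o(-2126)) = 1/(-52362/401 + (-2126)²) = 1/(-52362/401 + 4519876) = 1/(1812417914/401) = 401/1812417914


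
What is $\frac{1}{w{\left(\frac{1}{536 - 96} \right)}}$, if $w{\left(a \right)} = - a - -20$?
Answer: $\frac{440}{8799} \approx 0.050006$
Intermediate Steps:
$w{\left(a \right)} = 20 - a$ ($w{\left(a \right)} = - a + 20 = 20 - a$)
$\frac{1}{w{\left(\frac{1}{536 - 96} \right)}} = \frac{1}{20 - \frac{1}{536 - 96}} = \frac{1}{20 - \frac{1}{440}} = \frac{1}{\frac{8799}{440}} = \frac{440}{8799}$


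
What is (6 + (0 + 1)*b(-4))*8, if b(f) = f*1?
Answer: 16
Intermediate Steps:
b(f) = f
(6 + (0 + 1)*b(-4))*8 = (6 + (0 + 1)*(-4))*8 = (6 + 1*(-4))*8 = (6 - 4)*8 = 2*8 = 16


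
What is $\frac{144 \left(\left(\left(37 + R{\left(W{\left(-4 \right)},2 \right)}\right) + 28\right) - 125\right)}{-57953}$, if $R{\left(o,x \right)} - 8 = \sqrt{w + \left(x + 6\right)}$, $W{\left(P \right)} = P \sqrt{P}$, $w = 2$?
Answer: $\frac{7488}{57953} - \frac{144 \sqrt{10}}{57953} \approx 0.12135$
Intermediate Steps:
$W{\left(P \right)} = P^{\frac{3}{2}}$
$R{\left(o,x \right)} = 8 + \sqrt{8 + x}$ ($R{\left(o,x \right)} = 8 + \sqrt{2 + \left(x + 6\right)} = 8 + \sqrt{2 + \left(6 + x\right)} = 8 + \sqrt{8 + x}$)
$\frac{144 \left(\left(\left(37 + R{\left(W{\left(-4 \right)},2 \right)}\right) + 28\right) - 125\right)}{-57953} = \frac{144 \left(\left(\left(37 + \left(8 + \sqrt{8 + 2}\right)\right) + 28\right) - 125\right)}{-57953} = 144 \left(\left(\left(37 + \left(8 + \sqrt{10}\right)\right) + 28\right) - 125\right) \left(- \frac{1}{57953}\right) = 144 \left(\left(\left(45 + \sqrt{10}\right) + 28\right) - 125\right) \left(- \frac{1}{57953}\right) = 144 \left(\left(73 + \sqrt{10}\right) - 125\right) \left(- \frac{1}{57953}\right) = 144 \left(-52 + \sqrt{10}\right) \left(- \frac{1}{57953}\right) = \left(-7488 + 144 \sqrt{10}\right) \left(- \frac{1}{57953}\right) = \frac{7488}{57953} - \frac{144 \sqrt{10}}{57953}$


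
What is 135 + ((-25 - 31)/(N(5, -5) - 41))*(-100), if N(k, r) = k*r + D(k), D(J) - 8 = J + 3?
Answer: 23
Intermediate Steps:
D(J) = 11 + J (D(J) = 8 + (J + 3) = 8 + (3 + J) = 11 + J)
N(k, r) = 11 + k + k*r (N(k, r) = k*r + (11 + k) = 11 + k + k*r)
135 + ((-25 - 31)/(N(5, -5) - 41))*(-100) = 135 + ((-25 - 31)/((11 + 5 + 5*(-5)) - 41))*(-100) = 135 - 56/((11 + 5 - 25) - 41)*(-100) = 135 - 56/(-9 - 41)*(-100) = 135 - 56/(-50)*(-100) = 135 - 56*(-1/50)*(-100) = 135 + (28/25)*(-100) = 135 - 112 = 23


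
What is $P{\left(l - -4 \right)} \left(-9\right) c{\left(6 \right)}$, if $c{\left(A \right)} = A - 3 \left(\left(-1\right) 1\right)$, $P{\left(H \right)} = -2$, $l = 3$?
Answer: $162$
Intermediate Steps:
$c{\left(A \right)} = 3 + A$ ($c{\left(A \right)} = A - -3 = A + 3 = 3 + A$)
$P{\left(l - -4 \right)} \left(-9\right) c{\left(6 \right)} = \left(-2\right) \left(-9\right) \left(3 + 6\right) = 18 \cdot 9 = 162$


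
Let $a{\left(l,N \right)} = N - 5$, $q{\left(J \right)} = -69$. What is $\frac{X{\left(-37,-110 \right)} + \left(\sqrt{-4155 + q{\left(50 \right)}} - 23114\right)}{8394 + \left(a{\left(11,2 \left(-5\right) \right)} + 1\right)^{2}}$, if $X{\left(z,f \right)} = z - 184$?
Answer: $- \frac{4667}{1718} + \frac{4 i \sqrt{66}}{4295} \approx -2.7165 + 0.007566 i$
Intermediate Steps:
$X{\left(z,f \right)} = -184 + z$
$a{\left(l,N \right)} = -5 + N$ ($a{\left(l,N \right)} = N - 5 = -5 + N$)
$\frac{X{\left(-37,-110 \right)} + \left(\sqrt{-4155 + q{\left(50 \right)}} - 23114\right)}{8394 + \left(a{\left(11,2 \left(-5\right) \right)} + 1\right)^{2}} = \frac{\left(-184 - 37\right) - \left(23114 - \sqrt{-4155 - 69}\right)}{8394 + \left(\left(-5 + 2 \left(-5\right)\right) + 1\right)^{2}} = \frac{-221 - \left(23114 - \sqrt{-4224}\right)}{8394 + \left(\left(-5 - 10\right) + 1\right)^{2}} = \frac{-221 - \left(23114 - 8 i \sqrt{66}\right)}{8394 + \left(-15 + 1\right)^{2}} = \frac{-221 - \left(23114 - 8 i \sqrt{66}\right)}{8394 + \left(-14\right)^{2}} = \frac{-23335 + 8 i \sqrt{66}}{8394 + 196} = \frac{-23335 + 8 i \sqrt{66}}{8590} = \left(-23335 + 8 i \sqrt{66}\right) \frac{1}{8590} = - \frac{4667}{1718} + \frac{4 i \sqrt{66}}{4295}$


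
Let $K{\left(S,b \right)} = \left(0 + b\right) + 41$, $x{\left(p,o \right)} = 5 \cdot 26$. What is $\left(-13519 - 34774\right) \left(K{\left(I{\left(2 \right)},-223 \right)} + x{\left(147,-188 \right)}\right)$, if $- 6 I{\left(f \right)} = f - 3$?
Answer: $2511236$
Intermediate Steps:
$x{\left(p,o \right)} = 130$
$I{\left(f \right)} = \frac{1}{2} - \frac{f}{6}$ ($I{\left(f \right)} = - \frac{f - 3}{6} = - \frac{-3 + f}{6} = \frac{1}{2} - \frac{f}{6}$)
$K{\left(S,b \right)} = 41 + b$ ($K{\left(S,b \right)} = b + 41 = 41 + b$)
$\left(-13519 - 34774\right) \left(K{\left(I{\left(2 \right)},-223 \right)} + x{\left(147,-188 \right)}\right) = \left(-13519 - 34774\right) \left(\left(41 - 223\right) + 130\right) = - 48293 \left(-182 + 130\right) = \left(-48293\right) \left(-52\right) = 2511236$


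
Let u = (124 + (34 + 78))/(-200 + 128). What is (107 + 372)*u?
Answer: -28261/18 ≈ -1570.1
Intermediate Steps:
u = -59/18 (u = (124 + 112)/(-72) = 236*(-1/72) = -59/18 ≈ -3.2778)
(107 + 372)*u = (107 + 372)*(-59/18) = 479*(-59/18) = -28261/18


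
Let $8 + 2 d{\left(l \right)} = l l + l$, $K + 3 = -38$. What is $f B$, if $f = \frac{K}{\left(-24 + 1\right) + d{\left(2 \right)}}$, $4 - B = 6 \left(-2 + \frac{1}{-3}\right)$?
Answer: $\frac{123}{4} \approx 30.75$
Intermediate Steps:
$K = -41$ ($K = -3 - 38 = -41$)
$d{\left(l \right)} = -4 + \frac{l}{2} + \frac{l^{2}}{2}$ ($d{\left(l \right)} = -4 + \frac{l l + l}{2} = -4 + \frac{l^{2} + l}{2} = -4 + \frac{l + l^{2}}{2} = -4 + \left(\frac{l}{2} + \frac{l^{2}}{2}\right) = -4 + \frac{l}{2} + \frac{l^{2}}{2}$)
$B = 18$ ($B = 4 - 6 \left(-2 + \frac{1}{-3}\right) = 4 - 6 \left(-2 - \frac{1}{3}\right) = 4 - 6 \left(- \frac{7}{3}\right) = 4 - -14 = 4 + 14 = 18$)
$f = \frac{41}{24}$ ($f = - \frac{41}{\left(-24 + 1\right) + \left(-4 + \frac{1}{2} \cdot 2 + \frac{2^{2}}{2}\right)} = - \frac{41}{-23 + \left(-4 + 1 + \frac{1}{2} \cdot 4\right)} = - \frac{41}{-23 + \left(-4 + 1 + 2\right)} = - \frac{41}{-23 - 1} = - \frac{41}{-24} = \left(-41\right) \left(- \frac{1}{24}\right) = \frac{41}{24} \approx 1.7083$)
$f B = \frac{41}{24} \cdot 18 = \frac{123}{4}$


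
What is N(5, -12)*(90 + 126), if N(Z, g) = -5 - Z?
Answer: -2160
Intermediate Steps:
N(5, -12)*(90 + 126) = (-5 - 1*5)*(90 + 126) = (-5 - 5)*216 = -10*216 = -2160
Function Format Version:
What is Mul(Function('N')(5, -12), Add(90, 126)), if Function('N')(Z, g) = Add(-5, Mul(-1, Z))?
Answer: -2160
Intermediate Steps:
Mul(Function('N')(5, -12), Add(90, 126)) = Mul(Add(-5, Mul(-1, 5)), Add(90, 126)) = Mul(Add(-5, -5), 216) = Mul(-10, 216) = -2160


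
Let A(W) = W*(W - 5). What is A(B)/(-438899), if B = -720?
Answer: -522000/438899 ≈ -1.1893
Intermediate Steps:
A(W) = W*(-5 + W)
A(B)/(-438899) = -720*(-5 - 720)/(-438899) = -720*(-725)*(-1/438899) = 522000*(-1/438899) = -522000/438899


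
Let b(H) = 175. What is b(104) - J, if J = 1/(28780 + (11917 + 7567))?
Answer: 8446199/48264 ≈ 175.00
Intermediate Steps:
J = 1/48264 (J = 1/(28780 + 19484) = 1/48264 ≈ 2.0719e-5)
b(104) - J = 175 - 1*1/48264 = 175 - 1/48264 = 8446199/48264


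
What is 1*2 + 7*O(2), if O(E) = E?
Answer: 16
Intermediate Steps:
1*2 + 7*O(2) = 1*2 + 7*2 = 2 + 14 = 16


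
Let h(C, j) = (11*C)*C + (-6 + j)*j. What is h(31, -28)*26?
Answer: 299598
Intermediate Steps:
h(C, j) = 11*C**2 + j*(-6 + j)
h(31, -28)*26 = ((-28)**2 - 6*(-28) + 11*31**2)*26 = (784 + 168 + 11*961)*26 = (784 + 168 + 10571)*26 = 11523*26 = 299598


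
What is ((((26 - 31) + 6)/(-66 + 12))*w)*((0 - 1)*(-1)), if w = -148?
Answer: 74/27 ≈ 2.7407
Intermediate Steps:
((((26 - 31) + 6)/(-66 + 12))*w)*((0 - 1)*(-1)) = ((((26 - 31) + 6)/(-66 + 12))*(-148))*((0 - 1)*(-1)) = (((-5 + 6)/(-54))*(-148))*(-1*(-1)) = ((1*(-1/54))*(-148))*1 = -1/54*(-148)*1 = (74/27)*1 = 74/27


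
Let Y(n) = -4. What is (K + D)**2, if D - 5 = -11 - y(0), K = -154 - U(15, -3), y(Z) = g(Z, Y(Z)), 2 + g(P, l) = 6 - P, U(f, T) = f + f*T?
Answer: 17956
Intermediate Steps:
U(f, T) = f + T*f
g(P, l) = 4 - P (g(P, l) = -2 + (6 - P) = 4 - P)
y(Z) = 4 - Z
K = -124 (K = -154 - 15*(1 - 3) = -154 - 15*(-2) = -154 - 1*(-30) = -154 + 30 = -124)
D = -10 (D = 5 + (-11 - (4 - 1*0)) = 5 + (-11 - (4 + 0)) = 5 + (-11 - 1*4) = 5 + (-11 - 4) = 5 - 15 = -10)
(K + D)**2 = (-124 - 10)**2 = (-134)**2 = 17956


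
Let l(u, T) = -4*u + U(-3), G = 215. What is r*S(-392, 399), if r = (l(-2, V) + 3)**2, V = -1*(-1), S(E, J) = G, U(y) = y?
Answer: 13760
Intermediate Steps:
S(E, J) = 215
V = 1
l(u, T) = -3 - 4*u (l(u, T) = -4*u - 3 = -3 - 4*u)
r = 64 (r = ((-3 - 4*(-2)) + 3)**2 = ((-3 + 8) + 3)**2 = (5 + 3)**2 = 8**2 = 64)
r*S(-392, 399) = 64*215 = 13760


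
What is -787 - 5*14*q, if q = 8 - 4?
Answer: -1067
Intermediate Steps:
q = 4
-787 - 5*14*q = -787 - 5*14*4 = -787 - 70*4 = -787 - 1*280 = -787 - 280 = -1067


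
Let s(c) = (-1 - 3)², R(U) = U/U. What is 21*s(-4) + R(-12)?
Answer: 337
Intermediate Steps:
R(U) = 1
s(c) = 16 (s(c) = (-4)² = 16)
21*s(-4) + R(-12) = 21*16 + 1 = 336 + 1 = 337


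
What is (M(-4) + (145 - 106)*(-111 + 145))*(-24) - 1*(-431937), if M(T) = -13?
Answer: 400425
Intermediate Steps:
(M(-4) + (145 - 106)*(-111 + 145))*(-24) - 1*(-431937) = (-13 + (145 - 106)*(-111 + 145))*(-24) - 1*(-431937) = (-13 + 39*34)*(-24) + 431937 = (-13 + 1326)*(-24) + 431937 = 1313*(-24) + 431937 = -31512 + 431937 = 400425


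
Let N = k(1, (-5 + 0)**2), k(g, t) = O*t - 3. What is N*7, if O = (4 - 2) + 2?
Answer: 679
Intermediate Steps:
O = 4 (O = 2 + 2 = 4)
k(g, t) = -3 + 4*t (k(g, t) = 4*t - 3 = -3 + 4*t)
N = 97 (N = -3 + 4*(-5 + 0)**2 = -3 + 4*(-5)**2 = -3 + 4*25 = -3 + 100 = 97)
N*7 = 97*7 = 679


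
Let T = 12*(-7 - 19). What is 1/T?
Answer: -1/312 ≈ -0.0032051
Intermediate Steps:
T = -312 (T = 12*(-26) = -312)
1/T = 1/(-312) = -1/312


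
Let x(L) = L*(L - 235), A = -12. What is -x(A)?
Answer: -2964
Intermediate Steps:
x(L) = L*(-235 + L)
-x(A) = -(-12)*(-235 - 12) = -(-12)*(-247) = -1*2964 = -2964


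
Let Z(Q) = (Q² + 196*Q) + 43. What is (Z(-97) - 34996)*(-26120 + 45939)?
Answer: -883055364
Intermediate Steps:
Z(Q) = 43 + Q² + 196*Q
(Z(-97) - 34996)*(-26120 + 45939) = ((43 + (-97)² + 196*(-97)) - 34996)*(-26120 + 45939) = ((43 + 9409 - 19012) - 34996)*19819 = (-9560 - 34996)*19819 = -44556*19819 = -883055364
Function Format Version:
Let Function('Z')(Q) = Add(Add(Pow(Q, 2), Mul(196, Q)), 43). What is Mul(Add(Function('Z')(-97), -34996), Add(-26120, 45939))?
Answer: -883055364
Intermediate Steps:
Function('Z')(Q) = Add(43, Pow(Q, 2), Mul(196, Q))
Mul(Add(Function('Z')(-97), -34996), Add(-26120, 45939)) = Mul(Add(Add(43, Pow(-97, 2), Mul(196, -97)), -34996), Add(-26120, 45939)) = Mul(Add(Add(43, 9409, -19012), -34996), 19819) = Mul(Add(-9560, -34996), 19819) = Mul(-44556, 19819) = -883055364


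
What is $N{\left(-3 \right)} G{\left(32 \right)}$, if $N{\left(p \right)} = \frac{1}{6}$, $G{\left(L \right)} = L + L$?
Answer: $\frac{32}{3} \approx 10.667$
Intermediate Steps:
$G{\left(L \right)} = 2 L$
$N{\left(p \right)} = \frac{1}{6}$
$N{\left(-3 \right)} G{\left(32 \right)} = \frac{2 \cdot 32}{6} = \frac{1}{6} \cdot 64 = \frac{32}{3}$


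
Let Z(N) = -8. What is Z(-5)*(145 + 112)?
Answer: -2056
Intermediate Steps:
Z(-5)*(145 + 112) = -8*(145 + 112) = -8*257 = -2056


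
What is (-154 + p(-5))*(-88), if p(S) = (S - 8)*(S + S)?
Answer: 2112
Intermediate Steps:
p(S) = 2*S*(-8 + S) (p(S) = (-8 + S)*(2*S) = 2*S*(-8 + S))
(-154 + p(-5))*(-88) = (-154 + 2*(-5)*(-8 - 5))*(-88) = (-154 + 2*(-5)*(-13))*(-88) = (-154 + 130)*(-88) = -24*(-88) = 2112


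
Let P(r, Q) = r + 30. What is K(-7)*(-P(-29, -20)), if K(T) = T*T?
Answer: -49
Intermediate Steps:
P(r, Q) = 30 + r
K(T) = T²
K(-7)*(-P(-29, -20)) = (-7)²*(-(30 - 29)) = 49*(-1*1) = 49*(-1) = -49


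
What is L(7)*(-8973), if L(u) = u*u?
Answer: -439677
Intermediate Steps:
L(u) = u²
L(7)*(-8973) = 7²*(-8973) = 49*(-8973) = -439677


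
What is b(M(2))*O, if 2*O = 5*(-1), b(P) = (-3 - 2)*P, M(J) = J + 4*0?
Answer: 25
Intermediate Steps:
M(J) = J (M(J) = J + 0 = J)
b(P) = -5*P
O = -5/2 (O = (5*(-1))/2 = (½)*(-5) = -5/2 ≈ -2.5000)
b(M(2))*O = -5*2*(-5/2) = -10*(-5/2) = 25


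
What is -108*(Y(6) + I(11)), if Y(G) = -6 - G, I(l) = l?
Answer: 108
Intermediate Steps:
-108*(Y(6) + I(11)) = -108*((-6 - 1*6) + 11) = -108*((-6 - 6) + 11) = -108*(-12 + 11) = -108*(-1) = 108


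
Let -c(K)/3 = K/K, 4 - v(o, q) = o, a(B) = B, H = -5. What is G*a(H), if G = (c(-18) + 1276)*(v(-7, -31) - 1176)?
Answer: 7415225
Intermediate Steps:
v(o, q) = 4 - o
c(K) = -3 (c(K) = -3*K/K = -3*1 = -3)
G = -1483045 (G = (-3 + 1276)*((4 - 1*(-7)) - 1176) = 1273*((4 + 7) - 1176) = 1273*(11 - 1176) = 1273*(-1165) = -1483045)
G*a(H) = -1483045*(-5) = 7415225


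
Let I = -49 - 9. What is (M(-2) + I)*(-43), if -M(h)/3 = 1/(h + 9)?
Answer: 17587/7 ≈ 2512.4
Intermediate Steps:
M(h) = -3/(9 + h) (M(h) = -3/(h + 9) = -3/(9 + h))
I = -58
(M(-2) + I)*(-43) = (-3/(9 - 2) - 58)*(-43) = (-3/7 - 58)*(-43) = -409/7*(-43) = 17587/7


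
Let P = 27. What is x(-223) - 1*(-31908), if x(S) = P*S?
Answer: 25887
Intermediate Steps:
x(S) = 27*S
x(-223) - 1*(-31908) = 27*(-223) - 1*(-31908) = -6021 + 31908 = 25887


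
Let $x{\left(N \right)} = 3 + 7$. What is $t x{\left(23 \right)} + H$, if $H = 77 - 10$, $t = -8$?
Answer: $-13$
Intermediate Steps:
$x{\left(N \right)} = 10$
$H = 67$
$t x{\left(23 \right)} + H = \left(-8\right) 10 + 67 = -80 + 67 = -13$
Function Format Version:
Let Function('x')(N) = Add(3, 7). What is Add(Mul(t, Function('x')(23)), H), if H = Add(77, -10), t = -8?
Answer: -13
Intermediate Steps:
Function('x')(N) = 10
H = 67
Add(Mul(t, Function('x')(23)), H) = Add(Mul(-8, 10), 67) = Add(-80, 67) = -13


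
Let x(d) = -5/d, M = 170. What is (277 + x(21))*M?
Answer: 988040/21 ≈ 47050.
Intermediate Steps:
(277 + x(21))*M = (277 - 5/21)*170 = (5812/21)*170 = 988040/21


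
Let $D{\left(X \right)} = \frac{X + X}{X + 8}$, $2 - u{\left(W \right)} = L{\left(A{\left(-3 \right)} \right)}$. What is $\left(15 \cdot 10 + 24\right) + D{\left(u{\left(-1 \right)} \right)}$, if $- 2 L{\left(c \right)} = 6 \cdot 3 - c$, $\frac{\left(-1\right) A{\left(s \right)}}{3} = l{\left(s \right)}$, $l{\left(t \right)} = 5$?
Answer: $\frac{9296}{53} \approx 175.4$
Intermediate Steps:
$A{\left(s \right)} = -15$ ($A{\left(s \right)} = \left(-3\right) 5 = -15$)
$L{\left(c \right)} = -9 + \frac{c}{2}$ ($L{\left(c \right)} = - \frac{6 \cdot 3 - c}{2} = - \frac{18 - c}{2} = -9 + \frac{c}{2}$)
$u{\left(W \right)} = \frac{37}{2}$ ($u{\left(W \right)} = 2 - \left(-9 + \frac{1}{2} \left(-15\right)\right) = 2 - \left(-9 - \frac{15}{2}\right) = 2 - - \frac{33}{2} = 2 + \frac{33}{2} = \frac{37}{2}$)
$D{\left(X \right)} = \frac{2 X}{8 + X}$
$\left(15 \cdot 10 + 24\right) + D{\left(u{\left(-1 \right)} \right)} = \left(15 \cdot 10 + 24\right) + 2 \cdot \frac{37}{2} \frac{1}{8 + \frac{37}{2}} = \left(150 + 24\right) + 2 \cdot \frac{37}{2} \frac{1}{\frac{53}{2}} = 174 + 2 \cdot \frac{37}{2} \cdot \frac{2}{53} = 174 + \frac{74}{53} = \frac{9296}{53}$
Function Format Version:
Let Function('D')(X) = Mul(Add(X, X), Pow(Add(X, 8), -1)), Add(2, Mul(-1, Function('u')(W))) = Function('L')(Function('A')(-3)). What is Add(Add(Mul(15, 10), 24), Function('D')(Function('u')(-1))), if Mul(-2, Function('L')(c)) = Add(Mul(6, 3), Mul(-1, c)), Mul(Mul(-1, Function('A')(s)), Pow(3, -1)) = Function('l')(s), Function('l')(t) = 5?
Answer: Rational(9296, 53) ≈ 175.40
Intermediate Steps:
Function('A')(s) = -15 (Function('A')(s) = Mul(-3, 5) = -15)
Function('L')(c) = Add(-9, Mul(Rational(1, 2), c)) (Function('L')(c) = Mul(Rational(-1, 2), Add(Mul(6, 3), Mul(-1, c))) = Mul(Rational(-1, 2), Add(18, Mul(-1, c))) = Add(-9, Mul(Rational(1, 2), c)))
Function('u')(W) = Rational(37, 2) (Function('u')(W) = Add(2, Mul(-1, Add(-9, Mul(Rational(1, 2), -15)))) = Add(2, Mul(-1, Add(-9, Rational(-15, 2)))) = Add(2, Mul(-1, Rational(-33, 2))) = Add(2, Rational(33, 2)) = Rational(37, 2))
Function('D')(X) = Mul(2, X, Pow(Add(8, X), -1)) (Function('D')(X) = Mul(Mul(2, X), Pow(Add(8, X), -1)) = Mul(2, X, Pow(Add(8, X), -1)))
Add(Add(Mul(15, 10), 24), Function('D')(Function('u')(-1))) = Add(Add(Mul(15, 10), 24), Mul(2, Rational(37, 2), Pow(Add(8, Rational(37, 2)), -1))) = Add(Add(150, 24), Mul(2, Rational(37, 2), Pow(Rational(53, 2), -1))) = Add(174, Mul(2, Rational(37, 2), Rational(2, 53))) = Add(174, Rational(74, 53)) = Rational(9296, 53)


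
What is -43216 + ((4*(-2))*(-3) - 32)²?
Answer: -43152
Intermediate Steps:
-43216 + ((4*(-2))*(-3) - 32)² = -43216 + (-8*(-3) - 32)² = -43216 + (24 - 32)² = -43216 + (-8)² = -43216 + 64 = -43152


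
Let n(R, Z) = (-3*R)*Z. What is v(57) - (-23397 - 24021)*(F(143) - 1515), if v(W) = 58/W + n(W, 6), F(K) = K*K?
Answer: 51175249060/57 ≈ 8.9781e+8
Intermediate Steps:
n(R, Z) = -3*R*Z
F(K) = K²
v(W) = -18*W + 58/W (v(W) = 58/W - 3*W*6 = 58/W - 18*W = -18*W + 58/W)
v(57) - (-23397 - 24021)*(F(143) - 1515) = (-18*57 + 58/57) - (-23397 - 24021)*(143² - 1515) = (-1026 + 58*(1/57)) - (-47418)*(20449 - 1515) = (-1026 + 58/57) - (-47418)*18934 = -58424/57 - 1*(-897812412) = -58424/57 + 897812412 = 51175249060/57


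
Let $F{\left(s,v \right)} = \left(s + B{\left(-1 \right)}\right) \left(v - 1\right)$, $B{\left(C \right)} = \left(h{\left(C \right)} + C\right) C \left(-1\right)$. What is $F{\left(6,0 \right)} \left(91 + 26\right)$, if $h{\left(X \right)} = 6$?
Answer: $-1287$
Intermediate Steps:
$B{\left(C \right)} = - C \left(6 + C\right)$ ($B{\left(C \right)} = \left(6 + C\right) C \left(-1\right) = \left(6 + C\right) \left(- C\right) = - C \left(6 + C\right)$)
$F{\left(s,v \right)} = \left(-1 + v\right) \left(5 + s\right)$ ($F{\left(s,v \right)} = \left(s - - (6 - 1)\right) \left(v - 1\right) = \left(s - \left(-1\right) 5\right) \left(-1 + v\right) = \left(s + 5\right) \left(-1 + v\right) = \left(5 + s\right) \left(-1 + v\right) = \left(-1 + v\right) \left(5 + s\right)$)
$F{\left(6,0 \right)} \left(91 + 26\right) = \left(-5 - 6 + 5 \cdot 0 + 6 \cdot 0\right) \left(91 + 26\right) = \left(-5 - 6 + 0 + 0\right) 117 = \left(-11\right) 117 = -1287$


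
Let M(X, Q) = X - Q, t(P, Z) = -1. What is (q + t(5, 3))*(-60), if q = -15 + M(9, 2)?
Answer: 540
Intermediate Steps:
q = -8 (q = -15 + (9 - 1*2) = -15 + (9 - 2) = -15 + 7 = -8)
(q + t(5, 3))*(-60) = (-8 - 1)*(-60) = -9*(-60) = 540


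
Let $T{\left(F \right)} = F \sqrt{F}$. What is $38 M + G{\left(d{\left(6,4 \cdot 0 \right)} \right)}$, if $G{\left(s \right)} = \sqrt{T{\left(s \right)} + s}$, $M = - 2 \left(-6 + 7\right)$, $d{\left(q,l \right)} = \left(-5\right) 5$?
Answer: $-76 + 5 \sqrt{-1 - 5 i} \approx -68.842 - 8.7314 i$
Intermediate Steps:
$T{\left(F \right)} = F^{\frac{3}{2}}$
$d{\left(q,l \right)} = -25$
$M = -2$ ($M = \left(-2\right) 1 = -2$)
$G{\left(s \right)} = \sqrt{s + s^{\frac{3}{2}}}$ ($G{\left(s \right)} = \sqrt{s^{\frac{3}{2}} + s} = \sqrt{s + s^{\frac{3}{2}}}$)
$38 M + G{\left(d{\left(6,4 \cdot 0 \right)} \right)} = 38 \left(-2\right) + \sqrt{-25 + \left(-25\right)^{\frac{3}{2}}} = -76 + \sqrt{-25 - 125 i}$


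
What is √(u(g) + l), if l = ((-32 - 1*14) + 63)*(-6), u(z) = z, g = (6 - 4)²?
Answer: 7*I*√2 ≈ 9.8995*I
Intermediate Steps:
g = 4 (g = 2² = 4)
l = -102 (l = ((-32 - 14) + 63)*(-6) = (-46 + 63)*(-6) = 17*(-6) = -102)
√(u(g) + l) = √(4 - 102) = √(-98) = 7*I*√2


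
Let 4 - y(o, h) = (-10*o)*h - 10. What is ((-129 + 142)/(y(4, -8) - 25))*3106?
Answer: -40378/331 ≈ -121.99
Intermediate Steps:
y(o, h) = 14 + 10*h*o (y(o, h) = 4 - ((-10*o)*h - 10) = 4 - (-10*h*o - 10) = 4 - (-10 - 10*h*o) = 4 + (10 + 10*h*o) = 14 + 10*h*o)
((-129 + 142)/(y(4, -8) - 25))*3106 = ((-129 + 142)/((14 + 10*(-8)*4) - 25))*3106 = (13/((14 - 320) - 25))*3106 = (13/(-306 - 25))*3106 = (13/(-331))*3106 = (13*(-1/331))*3106 = -13/331*3106 = -40378/331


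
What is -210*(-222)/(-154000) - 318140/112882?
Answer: -17615623/5644100 ≈ -3.1211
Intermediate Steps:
-210*(-222)/(-154000) - 318140/112882 = 46620*(-1/154000) - 318140*1/112882 = -333/1100 - 159070/56441 = -17615623/5644100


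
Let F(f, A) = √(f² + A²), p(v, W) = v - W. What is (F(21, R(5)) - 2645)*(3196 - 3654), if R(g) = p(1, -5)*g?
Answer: 1211410 - 1374*√149 ≈ 1.1946e+6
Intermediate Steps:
R(g) = 6*g (R(g) = (1 - 1*(-5))*g = (1 + 5)*g = 6*g)
F(f, A) = √(A² + f²)
(F(21, R(5)) - 2645)*(3196 - 3654) = (√((6*5)² + 21²) - 2645)*(3196 - 3654) = (√(30² + 441) - 2645)*(-458) = (√(900 + 441) - 2645)*(-458) = (√1341 - 2645)*(-458) = (3*√149 - 2645)*(-458) = (-2645 + 3*√149)*(-458) = 1211410 - 1374*√149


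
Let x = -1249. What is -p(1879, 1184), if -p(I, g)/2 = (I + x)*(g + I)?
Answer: 3859380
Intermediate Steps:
p(I, g) = -2*(-1249 + I)*(I + g) (p(I, g) = -2*(I - 1249)*(g + I) = -2*(-1249 + I)*(I + g))
-p(1879, 1184) = -(-2*1879² + 2498*1879 + 2498*1184 - 2*1879*1184) = -(-2*3530641 + 4693742 + 2957632 - 4449472) = -(-7061282 + 4693742 + 2957632 - 4449472) = -1*(-3859380) = 3859380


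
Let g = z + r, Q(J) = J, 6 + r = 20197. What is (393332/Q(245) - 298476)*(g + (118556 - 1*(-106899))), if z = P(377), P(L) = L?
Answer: -17894061713624/245 ≈ -7.3037e+10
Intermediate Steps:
r = 20191 (r = -6 + 20197 = 20191)
z = 377
g = 20568 (g = 377 + 20191 = 20568)
(393332/Q(245) - 298476)*(g + (118556 - 1*(-106899))) = (393332/245 - 298476)*(20568 + (118556 - 1*(-106899))) = (393332*(1/245) - 298476)*(20568 + (118556 + 106899)) = (393332/245 - 298476)*(20568 + 225455) = -72733288/245*246023 = -17894061713624/245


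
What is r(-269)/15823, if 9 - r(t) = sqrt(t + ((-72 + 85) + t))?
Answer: 9/15823 - 5*I*sqrt(21)/15823 ≈ 0.00056879 - 0.0014481*I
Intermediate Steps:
r(t) = 9 - sqrt(13 + 2*t) (r(t) = 9 - sqrt(t + ((-72 + 85) + t)) = 9 - sqrt(t + (13 + t)) = 9 - sqrt(13 + 2*t))
r(-269)/15823 = (9 - sqrt(13 + 2*(-269)))/15823 = (9 - sqrt(13 - 538))*(1/15823) = (9 - sqrt(-525))*(1/15823) = (9 - 5*I*sqrt(21))*(1/15823) = 9/15823 - 5*I*sqrt(21)/15823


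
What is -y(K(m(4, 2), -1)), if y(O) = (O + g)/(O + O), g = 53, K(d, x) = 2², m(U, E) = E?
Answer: -57/8 ≈ -7.1250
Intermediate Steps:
K(d, x) = 4
y(O) = (53 + O)/(2*O) (y(O) = (O + 53)/(O + O) = (53 + O)/((2*O)) = (53 + O)*(1/(2*O)) = (53 + O)/(2*O))
-y(K(m(4, 2), -1)) = -(53 + 4)/(2*4) = -57/(2*4) = -1*57/8 = -57/8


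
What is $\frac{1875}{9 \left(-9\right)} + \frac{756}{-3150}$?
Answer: $- \frac{15787}{675} \approx -23.388$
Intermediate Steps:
$\frac{1875}{9 \left(-9\right)} + \frac{756}{-3150} = \frac{1875}{-81} + 756 \left(- \frac{1}{3150}\right) = 1875 \left(- \frac{1}{81}\right) - \frac{6}{25} = - \frac{625}{27} - \frac{6}{25} = - \frac{15787}{675}$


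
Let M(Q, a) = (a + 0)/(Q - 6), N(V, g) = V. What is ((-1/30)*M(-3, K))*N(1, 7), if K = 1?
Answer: 1/270 ≈ 0.0037037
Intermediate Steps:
M(Q, a) = a/(-6 + Q)
((-1/30)*M(-3, K))*N(1, 7) = ((-1/30)*(1/(-6 - 3)))*1 = ((-1*1/30)*(1/(-9)))*1 = -(-1)/(30*9)*1 = -1/30*(-⅑)*1 = (1/270)*1 = 1/270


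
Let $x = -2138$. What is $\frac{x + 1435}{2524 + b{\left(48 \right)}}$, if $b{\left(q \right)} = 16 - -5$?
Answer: $- \frac{703}{2545} \approx -0.27623$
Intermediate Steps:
$b{\left(q \right)} = 21$ ($b{\left(q \right)} = 16 + 5 = 21$)
$\frac{x + 1435}{2524 + b{\left(48 \right)}} = \frac{-2138 + 1435}{2524 + 21} = - \frac{703}{2545}$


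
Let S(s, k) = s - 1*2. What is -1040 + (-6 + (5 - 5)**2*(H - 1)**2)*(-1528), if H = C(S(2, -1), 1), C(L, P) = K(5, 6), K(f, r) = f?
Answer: 8128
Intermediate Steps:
S(s, k) = -2 + s (S(s, k) = s - 2 = -2 + s)
C(L, P) = 5
H = 5
-1040 + (-6 + (5 - 5)**2*(H - 1)**2)*(-1528) = -1040 + (-6 + (5 - 5)**2*(5 - 1)**2)*(-1528) = -1040 + (-6 + 0**2*4**2)*(-1528) = -1040 + (-6 + 0*16)*(-1528) = -1040 + (-6 + 0)*(-1528) = -1040 - 6*(-1528) = -1040 + 9168 = 8128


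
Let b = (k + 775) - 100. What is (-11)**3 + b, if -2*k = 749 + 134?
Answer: -2195/2 ≈ -1097.5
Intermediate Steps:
k = -883/2 (k = -(749 + 134)/2 = -1/2*883 = -883/2 ≈ -441.50)
b = 467/2 (b = (-883/2 + 775) - 100 = 667/2 - 100 = 467/2 ≈ 233.50)
(-11)**3 + b = (-11)**3 + 467/2 = -1331 + 467/2 = -2195/2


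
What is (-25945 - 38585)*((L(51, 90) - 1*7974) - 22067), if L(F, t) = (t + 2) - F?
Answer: 1935900000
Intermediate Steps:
L(F, t) = 2 + t - F (L(F, t) = (2 + t) - F = 2 + t - F)
(-25945 - 38585)*((L(51, 90) - 1*7974) - 22067) = (-25945 - 38585)*(((2 + 90 - 1*51) - 1*7974) - 22067) = -64530*(((2 + 90 - 51) - 7974) - 22067) = -64530*((41 - 7974) - 22067) = -64530*(-7933 - 22067) = -64530*(-30000) = 1935900000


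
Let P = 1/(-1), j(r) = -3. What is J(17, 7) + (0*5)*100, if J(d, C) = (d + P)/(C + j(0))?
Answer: 4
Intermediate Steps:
P = -1
J(d, C) = (-1 + d)/(-3 + C) (J(d, C) = (d - 1)/(C - 3) = (-1 + d)/(-3 + C))
J(17, 7) + (0*5)*100 = (-1 + 17)/(-3 + 7) + (0*5)*100 = 16/4 + 0*100 = (1/4)*16 + 0 = 4 + 0 = 4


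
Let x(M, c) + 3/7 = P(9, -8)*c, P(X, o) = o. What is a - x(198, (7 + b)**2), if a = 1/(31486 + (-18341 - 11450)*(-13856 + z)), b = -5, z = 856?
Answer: 87920388329/2711201402 ≈ 32.429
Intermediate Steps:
x(M, c) = -3/7 - 8*c
a = 1/387314486 (a = 1/(31486 + (-18341 - 11450)*(-13856 + 856)) = 1/(31486 - 29791*(-13000)) = 1/(31486 + 387283000) = 1/387314486 ≈ 2.5819e-9)
a - x(198, (7 + b)**2) = 1/387314486 - (-3/7 - 8*(7 - 5)**2) = 1/387314486 - (-3/7 - 8*2**2) = 1/387314486 - (-3/7 - 8*4) = 1/387314486 - (-3/7 - 32) = 1/387314486 - 1*(-227/7) = 1/387314486 + 227/7 = 87920388329/2711201402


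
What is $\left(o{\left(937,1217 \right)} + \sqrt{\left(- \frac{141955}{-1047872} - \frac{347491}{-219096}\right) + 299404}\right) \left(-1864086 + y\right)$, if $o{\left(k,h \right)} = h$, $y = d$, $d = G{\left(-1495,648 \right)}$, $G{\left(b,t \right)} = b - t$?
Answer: $-2271200693 - \frac{20528519 \sqrt{3537998436920636446415}}{1195752936} \approx -3.2924 \cdot 10^{9}$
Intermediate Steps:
$d = -2143$ ($d = -1495 - 648 = -2143$)
$y = -2143$
$\left(o{\left(937,1217 \right)} + \sqrt{\left(- \frac{141955}{-1047872} - \frac{347491}{-219096}\right) + 299404}\right) \left(-1864086 + y\right) = \left(1217 + \sqrt{\left(- \frac{141955}{-1047872} - \frac{347491}{-219096}\right) + 299404}\right) \left(-1864086 - 2143\right) = \left(1217 + \sqrt{\left(\left(-141955\right) \left(- \frac{1}{1047872}\right) - - \frac{347491}{219096}\right) + 299404}\right) \left(-1866229\right) = \left(1217 + \sqrt{\left(\frac{141955}{1047872} + \frac{347491}{219096}\right) + 299404}\right) \left(-1866229\right) = \left(1217 + \sqrt{\frac{49403482729}{28698070464} + 299404}\right) \left(-1866229\right) = \left(1217 + \sqrt{\frac{8592366492686185}{28698070464}}\right) \left(-1866229\right) = \left(1217 + \frac{11 \sqrt{3537998436920636446415}}{1195752936}\right) \left(-1866229\right) = -2271200693 - \frac{20528519 \sqrt{3537998436920636446415}}{1195752936}$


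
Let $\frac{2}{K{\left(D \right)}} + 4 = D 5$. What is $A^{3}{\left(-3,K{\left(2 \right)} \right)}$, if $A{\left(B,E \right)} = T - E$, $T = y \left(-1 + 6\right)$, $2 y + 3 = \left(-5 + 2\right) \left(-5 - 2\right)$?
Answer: $\frac{2406104}{27} \approx 89115.0$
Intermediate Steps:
$y = 9$ ($y = - \frac{3}{2} + \frac{\left(-5 + 2\right) \left(-5 - 2\right)}{2} = - \frac{3}{2} + \frac{\left(-3\right) \left(-7\right)}{2} = - \frac{3}{2} + \frac{1}{2} \cdot 21 = - \frac{3}{2} + \frac{21}{2} = 9$)
$K{\left(D \right)} = \frac{2}{-4 + 5 D}$ ($K{\left(D \right)} = \frac{2}{-4 + D 5} = \frac{2}{-4 + 5 D}$)
$T = 45$ ($T = 9 \left(-1 + 6\right) = 9 \cdot 5 = 45$)
$A{\left(B,E \right)} = 45 - E$
$A^{3}{\left(-3,K{\left(2 \right)} \right)} = \left(45 - \frac{2}{-4 + 5 \cdot 2}\right)^{3} = \left(45 - \frac{2}{-4 + 10}\right)^{3} = \left(45 - \frac{2}{6}\right)^{3} = \left(45 - 2 \cdot \frac{1}{6}\right)^{3} = \left(45 - \frac{1}{3}\right)^{3} = \left(\frac{134}{3}\right)^{3} = \frac{2406104}{27}$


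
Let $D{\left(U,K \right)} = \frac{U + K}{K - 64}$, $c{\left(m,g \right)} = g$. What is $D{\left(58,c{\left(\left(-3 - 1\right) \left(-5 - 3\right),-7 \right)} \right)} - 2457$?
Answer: $- \frac{174498}{71} \approx -2457.7$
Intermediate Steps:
$D{\left(U,K \right)} = \frac{K + U}{-64 + K}$
$D{\left(58,c{\left(\left(-3 - 1\right) \left(-5 - 3\right),-7 \right)} \right)} - 2457 = \frac{-7 + 58}{-64 - 7} - 2457 = \frac{1}{-71} \cdot 51 - 2457 = \left(- \frac{1}{71}\right) 51 - 2457 = - \frac{51}{71} - 2457 = - \frac{174498}{71}$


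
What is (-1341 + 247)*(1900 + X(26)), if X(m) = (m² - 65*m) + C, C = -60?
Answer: -903644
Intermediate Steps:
X(m) = -60 + m² - 65*m (X(m) = (m² - 65*m) - 60 = -60 + m² - 65*m)
(-1341 + 247)*(1900 + X(26)) = (-1341 + 247)*(1900 + (-60 + 26² - 65*26)) = -1094*(1900 + (-60 + 676 - 1690)) = -1094*(1900 - 1074) = -1094*826 = -903644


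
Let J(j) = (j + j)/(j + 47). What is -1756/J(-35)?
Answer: 10536/35 ≈ 301.03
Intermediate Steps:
J(j) = 2*j/(47 + j) (J(j) = (2*j)/(47 + j) = 2*j/(47 + j))
-1756/J(-35) = -1756/(2*(-35)/(47 - 35)) = -1756/(2*(-35)/12) = -1756/(2*(-35)*(1/12)) = -1756/(-35/6) = -1756*(-6/35) = 10536/35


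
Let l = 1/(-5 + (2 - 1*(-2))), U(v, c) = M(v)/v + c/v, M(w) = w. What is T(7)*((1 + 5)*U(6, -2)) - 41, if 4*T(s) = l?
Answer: -42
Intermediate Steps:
U(v, c) = 1 + c/v (U(v, c) = v/v + c/v = 1 + c/v)
l = -1 (l = 1/(-5 + (2 + 2)) = 1/(-5 + 4) = 1/(-1) = -1)
T(s) = -1/4 (T(s) = (1/4)*(-1) = -1/4)
T(7)*((1 + 5)*U(6, -2)) - 41 = -(1 + 5)*(-2 + 6)/6/4 - 41 = -3*(1/6)*4/2 - 41 = -3*2/(2*3) - 41 = -1/4*4 - 41 = -1 - 41 = -42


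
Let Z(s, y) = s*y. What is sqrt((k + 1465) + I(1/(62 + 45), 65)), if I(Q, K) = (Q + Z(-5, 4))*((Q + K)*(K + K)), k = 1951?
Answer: 4*I*sqrt(118446571)/107 ≈ 406.85*I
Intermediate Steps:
I(Q, K) = 2*K*(-20 + Q)*(K + Q) (I(Q, K) = (Q - 5*4)*((Q + K)*(K + K)) = (Q - 20)*((K + Q)*(2*K)) = (-20 + Q)*(2*K*(K + Q)) = 2*K*(-20 + Q)*(K + Q))
sqrt((k + 1465) + I(1/(62 + 45), 65)) = sqrt((1951 + 1465) + 2*65*((1/(62 + 45))**2 - 20*65 - 20/(62 + 45) + 65/(62 + 45))) = sqrt(3416 + 2*65*((1/107)**2 - 1300 - 20/107 + 65/107)) = sqrt(3416 + 2*65*((1/107)**2 - 1300 - 20*1/107 + 65*(1/107))) = sqrt(3416 + 2*65*(1/11449 - 1300 - 20/107 + 65/107)) = sqrt(3416 + 2*65*(-14878884/11449)) = sqrt(3416 - 1934254920/11449) = sqrt(-1895145136/11449) = 4*I*sqrt(118446571)/107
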